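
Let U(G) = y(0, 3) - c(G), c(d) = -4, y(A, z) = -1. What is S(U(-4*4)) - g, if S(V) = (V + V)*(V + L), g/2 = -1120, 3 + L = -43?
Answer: 1982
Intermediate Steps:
L = -46 (L = -3 - 43 = -46)
g = -2240 (g = 2*(-1120) = -2240)
U(G) = 3 (U(G) = -1 - 1*(-4) = -1 + 4 = 3)
S(V) = 2*V*(-46 + V) (S(V) = (V + V)*(V - 46) = (2*V)*(-46 + V) = 2*V*(-46 + V))
S(U(-4*4)) - g = 2*3*(-46 + 3) - 1*(-2240) = 2*3*(-43) + 2240 = -258 + 2240 = 1982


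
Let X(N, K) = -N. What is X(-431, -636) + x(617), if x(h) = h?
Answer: 1048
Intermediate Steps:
X(-431, -636) + x(617) = -1*(-431) + 617 = 431 + 617 = 1048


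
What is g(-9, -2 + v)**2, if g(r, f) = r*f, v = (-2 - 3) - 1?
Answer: 5184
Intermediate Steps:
v = -6 (v = -5 - 1 = -6)
g(r, f) = f*r
g(-9, -2 + v)**2 = ((-2 - 6)*(-9))**2 = (-8*(-9))**2 = 72**2 = 5184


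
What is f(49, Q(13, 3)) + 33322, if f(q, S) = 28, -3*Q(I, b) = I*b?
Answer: 33350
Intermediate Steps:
Q(I, b) = -I*b/3
f(49, Q(13, 3)) + 33322 = 28 + 33322 = 33350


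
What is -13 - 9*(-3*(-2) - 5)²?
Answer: -22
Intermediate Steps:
-13 - 9*(-3*(-2) - 5)² = -13 - 9*(6 - 5)² = -13 - 9*1² = -13 - 9*1 = -13 - 9 = -22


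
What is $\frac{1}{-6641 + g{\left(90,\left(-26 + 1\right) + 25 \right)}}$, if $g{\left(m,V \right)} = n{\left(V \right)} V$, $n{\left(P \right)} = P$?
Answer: $- \frac{1}{6641} \approx -0.00015058$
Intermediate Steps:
$g{\left(m,V \right)} = V^{2}$ ($g{\left(m,V \right)} = V V = V^{2}$)
$\frac{1}{-6641 + g{\left(90,\left(-26 + 1\right) + 25 \right)}} = \frac{1}{-6641 + \left(\left(-26 + 1\right) + 25\right)^{2}} = \frac{1}{-6641 + \left(-25 + 25\right)^{2}} = \frac{1}{-6641 + 0^{2}} = \frac{1}{-6641 + 0} = \frac{1}{-6641} = - \frac{1}{6641}$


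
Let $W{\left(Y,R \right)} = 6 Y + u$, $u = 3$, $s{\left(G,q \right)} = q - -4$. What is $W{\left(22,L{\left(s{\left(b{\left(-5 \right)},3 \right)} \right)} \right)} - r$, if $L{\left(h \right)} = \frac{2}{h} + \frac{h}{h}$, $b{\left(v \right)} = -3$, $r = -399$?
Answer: $534$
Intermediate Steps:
$s{\left(G,q \right)} = 4 + q$ ($s{\left(G,q \right)} = q + 4 = 4 + q$)
$L{\left(h \right)} = 1 + \frac{2}{h}$ ($L{\left(h \right)} = \frac{2}{h} + 1 = 1 + \frac{2}{h}$)
$W{\left(Y,R \right)} = 3 + 6 Y$ ($W{\left(Y,R \right)} = 6 Y + 3 = 3 + 6 Y$)
$W{\left(22,L{\left(s{\left(b{\left(-5 \right)},3 \right)} \right)} \right)} - r = \left(3 + 6 \cdot 22\right) - -399 = \left(3 + 132\right) + 399 = 135 + 399 = 534$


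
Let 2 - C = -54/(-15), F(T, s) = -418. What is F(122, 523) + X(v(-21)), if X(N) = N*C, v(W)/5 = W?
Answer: -250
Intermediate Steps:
C = -8/5 (C = 2 - (-54)/(-15) = 2 - (-54)*(-1)/15 = 2 - 1*18/5 = 2 - 18/5 = -8/5 ≈ -1.6000)
v(W) = 5*W
X(N) = -8*N/5 (X(N) = N*(-8/5) = -8*N/5)
F(122, 523) + X(v(-21)) = -418 - 8*(-21) = -418 - 8/5*(-105) = -418 + 168 = -250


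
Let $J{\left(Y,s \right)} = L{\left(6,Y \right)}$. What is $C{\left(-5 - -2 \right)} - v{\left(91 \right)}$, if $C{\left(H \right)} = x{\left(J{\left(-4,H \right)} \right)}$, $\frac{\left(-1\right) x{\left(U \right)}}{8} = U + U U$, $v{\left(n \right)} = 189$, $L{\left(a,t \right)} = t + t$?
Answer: $-637$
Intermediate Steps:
$L{\left(a,t \right)} = 2 t$
$J{\left(Y,s \right)} = 2 Y$
$x{\left(U \right)} = - 8 U - 8 U^{2}$ ($x{\left(U \right)} = - 8 \left(U + U U\right) = - 8 \left(U + U^{2}\right) = - 8 U - 8 U^{2}$)
$C{\left(H \right)} = -448$ ($C{\left(H \right)} = - 8 \cdot 2 \left(-4\right) \left(1 + 2 \left(-4\right)\right) = \left(-8\right) \left(-8\right) \left(1 - 8\right) = \left(-8\right) \left(-8\right) \left(-7\right) = -448$)
$C{\left(-5 - -2 \right)} - v{\left(91 \right)} = -448 - 189 = -637$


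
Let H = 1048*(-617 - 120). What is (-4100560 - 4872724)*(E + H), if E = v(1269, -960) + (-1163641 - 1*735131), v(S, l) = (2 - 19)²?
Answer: 23966376330956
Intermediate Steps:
H = -772376 (H = 1048*(-737) = -772376)
v(S, l) = 289 (v(S, l) = (-17)² = 289)
E = -1898483 (E = 289 + (-1163641 - 1*735131) = 289 + (-1163641 - 735131) = 289 - 1898772 = -1898483)
(-4100560 - 4872724)*(E + H) = (-4100560 - 4872724)*(-1898483 - 772376) = -8973284*(-2670859) = 23966376330956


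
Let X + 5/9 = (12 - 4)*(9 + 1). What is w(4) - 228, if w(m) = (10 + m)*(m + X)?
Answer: 8462/9 ≈ 940.22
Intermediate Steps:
X = 715/9 (X = -5/9 + (12 - 4)*(9 + 1) = -5/9 + 8*10 = -5/9 + 80 = 715/9 ≈ 79.444)
w(m) = (10 + m)*(715/9 + m) (w(m) = (10 + m)*(m + 715/9) = (10 + m)*(715/9 + m))
w(4) - 228 = (7150/9 + 4² + (805/9)*4) - 228 = (7150/9 + 16 + 3220/9) - 228 = 10514/9 - 228 = 8462/9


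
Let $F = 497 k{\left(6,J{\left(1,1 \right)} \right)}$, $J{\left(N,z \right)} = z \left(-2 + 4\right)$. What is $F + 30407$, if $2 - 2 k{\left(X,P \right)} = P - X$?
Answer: $31898$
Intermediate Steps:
$J{\left(N,z \right)} = 2 z$ ($J{\left(N,z \right)} = z 2 = 2 z$)
$k{\left(X,P \right)} = 1 + \frac{X}{2} - \frac{P}{2}$ ($k{\left(X,P \right)} = 1 - \frac{P - X}{2} = 1 - \left(\frac{P}{2} - \frac{X}{2}\right) = 1 + \frac{X}{2} - \frac{P}{2}$)
$F = 1491$ ($F = 497 \left(1 + \frac{1}{2} \cdot 6 - \frac{2 \cdot 1}{2}\right) = 497 \left(1 + 3 - 1\right) = 497 \cdot 3 = 1491$)
$F + 30407 = 1491 + 30407 = 31898$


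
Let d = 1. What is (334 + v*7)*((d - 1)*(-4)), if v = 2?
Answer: 0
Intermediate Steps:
(334 + v*7)*((d - 1)*(-4)) = (334 + 2*7)*((1 - 1)*(-4)) = (334 + 14)*(0*(-4)) = 348*0 = 0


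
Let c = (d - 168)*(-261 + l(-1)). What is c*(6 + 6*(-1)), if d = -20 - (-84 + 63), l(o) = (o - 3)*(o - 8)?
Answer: 0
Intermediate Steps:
l(o) = (-8 + o)*(-3 + o) (l(o) = (-3 + o)*(-8 + o) = (-8 + o)*(-3 + o))
d = 1 (d = -20 - 1*(-21) = -20 + 21 = 1)
c = 37575 (c = (1 - 168)*(-261 + (24 + (-1)**2 - 11*(-1))) = -167*(-261 + (24 + 1 + 11)) = -167*(-261 + 36) = -167*(-225) = 37575)
c*(6 + 6*(-1)) = 37575*(6 + 6*(-1)) = 37575*(6 - 6) = 37575*0 = 0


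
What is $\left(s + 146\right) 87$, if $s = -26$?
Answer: $10440$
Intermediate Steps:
$\left(s + 146\right) 87 = \left(-26 + 146\right) 87 = 120 \cdot 87 = 10440$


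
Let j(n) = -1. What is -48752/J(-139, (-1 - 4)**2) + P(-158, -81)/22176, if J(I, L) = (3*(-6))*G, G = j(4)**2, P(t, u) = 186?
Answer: 30031325/11088 ≈ 2708.5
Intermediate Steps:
G = 1 (G = (-1)**2 = 1)
J(I, L) = -18 (J(I, L) = (3*(-6))*1 = -18*1 = -18)
-48752/J(-139, (-1 - 4)**2) + P(-158, -81)/22176 = -48752/(-18) + 186/22176 = -48752*(-1/18) + 186*(1/22176) = 24376/9 + 31/3696 = 30031325/11088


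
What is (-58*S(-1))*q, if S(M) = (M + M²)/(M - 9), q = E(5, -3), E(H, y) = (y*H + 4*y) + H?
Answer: 0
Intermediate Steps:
E(H, y) = H + 4*y + H*y (E(H, y) = (H*y + 4*y) + H = (4*y + H*y) + H = H + 4*y + H*y)
q = -22 (q = 5 + 4*(-3) + 5*(-3) = 5 - 12 - 15 = -22)
S(M) = (M + M²)/(-9 + M)
(-58*S(-1))*q = -(-58)*(1 - 1)/(-9 - 1)*(-22) = -(-58)*0/(-10)*(-22) = -(-58)*(-1)*0/10*(-22) = -58*0*(-22) = 0*(-22) = 0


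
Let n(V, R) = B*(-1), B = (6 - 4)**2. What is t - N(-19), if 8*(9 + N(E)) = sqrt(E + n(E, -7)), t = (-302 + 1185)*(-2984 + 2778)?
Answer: -181889 - I*sqrt(23)/8 ≈ -1.8189e+5 - 0.59948*I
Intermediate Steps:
t = -181898 (t = 883*(-206) = -181898)
B = 4 (B = 2**2 = 4)
n(V, R) = -4 (n(V, R) = 4*(-1) = -4)
N(E) = -9 + sqrt(-4 + E)/8 (N(E) = -9 + sqrt(E - 4)/8 = -9 + sqrt(-4 + E)/8)
t - N(-19) = -181898 - (-9 + sqrt(-4 - 19)/8) = -181898 - (-9 + sqrt(-23)/8) = -181898 - (-9 + (I*sqrt(23))/8) = -181898 - (-9 + I*sqrt(23)/8) = -181898 + (9 - I*sqrt(23)/8) = -181889 - I*sqrt(23)/8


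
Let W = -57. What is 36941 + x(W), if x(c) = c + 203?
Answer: 37087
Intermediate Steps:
x(c) = 203 + c
36941 + x(W) = 36941 + (203 - 57) = 36941 + 146 = 37087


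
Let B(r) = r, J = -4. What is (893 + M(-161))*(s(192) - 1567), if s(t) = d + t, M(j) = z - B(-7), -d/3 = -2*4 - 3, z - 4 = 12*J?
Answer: -1148752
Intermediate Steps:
z = -44 (z = 4 + 12*(-4) = 4 - 48 = -44)
d = 33 (d = -3*(-2*4 - 3) = -3*(-8 - 3) = -3*(-11) = 33)
M(j) = -37 (M(j) = -44 - 1*(-7) = -44 + 7 = -37)
s(t) = 33 + t
(893 + M(-161))*(s(192) - 1567) = (893 - 37)*((33 + 192) - 1567) = 856*(225 - 1567) = 856*(-1342) = -1148752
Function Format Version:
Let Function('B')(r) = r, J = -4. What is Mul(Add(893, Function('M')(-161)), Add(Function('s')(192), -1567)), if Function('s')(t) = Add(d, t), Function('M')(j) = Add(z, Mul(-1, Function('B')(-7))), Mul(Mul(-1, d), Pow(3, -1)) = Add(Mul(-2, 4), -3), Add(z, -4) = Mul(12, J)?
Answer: -1148752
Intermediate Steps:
z = -44 (z = Add(4, Mul(12, -4)) = Add(4, -48) = -44)
d = 33 (d = Mul(-3, Add(Mul(-2, 4), -3)) = Mul(-3, Add(-8, -3)) = Mul(-3, -11) = 33)
Function('M')(j) = -37 (Function('M')(j) = Add(-44, Mul(-1, -7)) = Add(-44, 7) = -37)
Function('s')(t) = Add(33, t)
Mul(Add(893, Function('M')(-161)), Add(Function('s')(192), -1567)) = Mul(Add(893, -37), Add(Add(33, 192), -1567)) = Mul(856, Add(225, -1567)) = Mul(856, -1342) = -1148752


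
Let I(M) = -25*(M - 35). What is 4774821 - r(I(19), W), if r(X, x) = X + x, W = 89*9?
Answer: 4773620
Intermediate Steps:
W = 801
I(M) = 875 - 25*M (I(M) = -25*(-35 + M) = 875 - 25*M)
4774821 - r(I(19), W) = 4774821 - ((875 - 25*19) + 801) = 4774821 - ((875 - 475) + 801) = 4774821 - (400 + 801) = 4774821 - 1*1201 = 4774821 - 1201 = 4773620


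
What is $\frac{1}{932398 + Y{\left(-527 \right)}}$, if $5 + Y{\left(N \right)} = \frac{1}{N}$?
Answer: $\frac{527}{491371110} \approx 1.0725 \cdot 10^{-6}$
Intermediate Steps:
$Y{\left(N \right)} = -5 + \frac{1}{N}$
$\frac{1}{932398 + Y{\left(-527 \right)}} = \frac{1}{932398 - \left(5 - \frac{1}{-527}\right)} = \frac{1}{932398 - \frac{2636}{527}} = \frac{1}{\frac{491371110}{527}} = \frac{527}{491371110}$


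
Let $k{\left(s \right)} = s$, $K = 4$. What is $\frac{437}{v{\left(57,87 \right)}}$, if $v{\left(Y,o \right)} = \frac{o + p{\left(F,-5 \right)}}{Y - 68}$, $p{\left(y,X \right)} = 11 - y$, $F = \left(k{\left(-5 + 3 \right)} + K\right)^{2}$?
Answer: $- \frac{4807}{94} \approx -51.138$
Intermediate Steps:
$F = 4$ ($F = \left(\left(-5 + 3\right) + 4\right)^{2} = \left(-2 + 4\right)^{2} = 2^{2} = 4$)
$v{\left(Y,o \right)} = \frac{7 + o}{-68 + Y}$ ($v{\left(Y,o \right)} = \frac{o + \left(11 - 4\right)}{Y - 68} = \frac{o + \left(11 - 4\right)}{-68 + Y} = \frac{o + 7}{-68 + Y} = \frac{7 + o}{-68 + Y}$)
$\frac{437}{v{\left(57,87 \right)}} = \frac{437}{\frac{1}{-68 + 57} \left(7 + 87\right)} = \frac{437}{\frac{1}{-11} \cdot 94} = \frac{437}{\left(- \frac{1}{11}\right) 94} = \frac{437}{- \frac{94}{11}} = 437 \left(- \frac{11}{94}\right) = - \frac{4807}{94}$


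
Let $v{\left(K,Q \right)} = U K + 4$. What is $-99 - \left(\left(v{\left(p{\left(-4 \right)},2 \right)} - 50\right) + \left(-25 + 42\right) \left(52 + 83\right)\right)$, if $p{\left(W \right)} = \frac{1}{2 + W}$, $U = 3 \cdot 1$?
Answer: $- \frac{4693}{2} \approx -2346.5$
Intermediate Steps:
$U = 3$
$v{\left(K,Q \right)} = 4 + 3 K$ ($v{\left(K,Q \right)} = 3 K + 4 = 4 + 3 K$)
$-99 - \left(\left(v{\left(p{\left(-4 \right)},2 \right)} - 50\right) + \left(-25 + 42\right) \left(52 + 83\right)\right) = -99 - \left(\left(\left(4 + \frac{3}{2 - 4}\right) - 50\right) + \left(-25 + 42\right) \left(52 + 83\right)\right) = -99 - \left(\left(\left(4 + \frac{3}{-2}\right) - 50\right) + 17 \cdot 135\right) = -99 - \left(\left(\left(4 + 3 \left(- \frac{1}{2}\right)\right) - 50\right) + 2295\right) = -99 - \left(\left(\left(4 - \frac{3}{2}\right) - 50\right) + 2295\right) = -99 - \left(\left(\frac{5}{2} - 50\right) + 2295\right) = -99 - \left(- \frac{95}{2} + 2295\right) = -99 - \frac{4495}{2} = - \frac{4693}{2}$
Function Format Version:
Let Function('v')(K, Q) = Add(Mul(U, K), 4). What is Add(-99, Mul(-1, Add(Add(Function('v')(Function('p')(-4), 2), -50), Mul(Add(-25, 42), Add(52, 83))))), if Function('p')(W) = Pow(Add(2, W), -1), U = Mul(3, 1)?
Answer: Rational(-4693, 2) ≈ -2346.5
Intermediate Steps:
U = 3
Function('v')(K, Q) = Add(4, Mul(3, K)) (Function('v')(K, Q) = Add(Mul(3, K), 4) = Add(4, Mul(3, K)))
Add(-99, Mul(-1, Add(Add(Function('v')(Function('p')(-4), 2), -50), Mul(Add(-25, 42), Add(52, 83))))) = Add(-99, Mul(-1, Add(Add(Add(4, Mul(3, Pow(Add(2, -4), -1))), -50), Mul(Add(-25, 42), Add(52, 83))))) = Add(-99, Mul(-1, Add(Add(Add(4, Mul(3, Pow(-2, -1))), -50), Mul(17, 135)))) = Add(-99, Mul(-1, Add(Add(Add(4, Mul(3, Rational(-1, 2))), -50), 2295))) = Add(-99, Mul(-1, Add(Add(Add(4, Rational(-3, 2)), -50), 2295))) = Add(-99, Mul(-1, Add(Add(Rational(5, 2), -50), 2295))) = Add(-99, Mul(-1, Add(Rational(-95, 2), 2295))) = Add(-99, Mul(-1, Rational(4495, 2))) = Add(-99, Rational(-4495, 2)) = Rational(-4693, 2)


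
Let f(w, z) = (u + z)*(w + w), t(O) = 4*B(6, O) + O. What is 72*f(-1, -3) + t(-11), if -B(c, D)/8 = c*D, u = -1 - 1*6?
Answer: 3541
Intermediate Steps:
u = -7 (u = -1 - 6 = -7)
B(c, D) = -8*D*c (B(c, D) = -8*c*D = -8*D*c)
t(O) = -191*O (t(O) = 4*(-8*O*6) + O = 4*(-48*O) + O = -192*O + O = -191*O)
f(w, z) = 2*w*(-7 + z) (f(w, z) = (-7 + z)*(w + w) = (-7 + z)*(2*w) = 2*w*(-7 + z))
72*f(-1, -3) + t(-11) = 72*(2*(-1)*(-7 - 3)) - 191*(-11) = 72*(2*(-1)*(-10)) + 2101 = 72*20 + 2101 = 1440 + 2101 = 3541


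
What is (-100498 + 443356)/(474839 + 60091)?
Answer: 57143/89155 ≈ 0.64094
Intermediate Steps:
(-100498 + 443356)/(474839 + 60091) = 342858/534930 = 342858*(1/534930) = 57143/89155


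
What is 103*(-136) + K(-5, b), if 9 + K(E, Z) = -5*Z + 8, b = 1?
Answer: -14014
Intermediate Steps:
K(E, Z) = -1 - 5*Z (K(E, Z) = -9 + (-5*Z + 8) = -9 + (8 - 5*Z) = -1 - 5*Z)
103*(-136) + K(-5, b) = 103*(-136) + (-1 - 5*1) = -14008 + (-1 - 5) = -14008 - 6 = -14014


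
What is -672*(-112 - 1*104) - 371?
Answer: 144781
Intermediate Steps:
-672*(-112 - 1*104) - 371 = -672*(-112 - 104) - 371 = -672*(-216) - 371 = 145152 - 371 = 144781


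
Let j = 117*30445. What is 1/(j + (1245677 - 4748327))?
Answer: 1/59415 ≈ 1.6831e-5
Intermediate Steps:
j = 3562065
1/(j + (1245677 - 4748327)) = 1/(3562065 + (1245677 - 4748327)) = 1/(3562065 - 3502650) = 1/59415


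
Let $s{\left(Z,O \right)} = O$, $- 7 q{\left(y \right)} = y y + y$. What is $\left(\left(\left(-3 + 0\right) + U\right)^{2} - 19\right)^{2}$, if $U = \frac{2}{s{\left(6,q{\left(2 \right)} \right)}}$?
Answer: $\frac{7225}{81} \approx 89.198$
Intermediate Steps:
$q{\left(y \right)} = - \frac{y}{7} - \frac{y^{2}}{7}$ ($q{\left(y \right)} = - \frac{y y + y}{7} = - \frac{y^{2} + y}{7} = - \frac{y + y^{2}}{7} = - \frac{y}{7} - \frac{y^{2}}{7}$)
$U = - \frac{7}{3}$ ($U = \frac{2}{\left(- \frac{1}{7}\right) 2 \left(1 + 2\right)} = \frac{2}{\left(- \frac{1}{7}\right) 2 \cdot 3} = \frac{2}{- \frac{6}{7}} = 2 \left(- \frac{7}{6}\right) = - \frac{7}{3} \approx -2.3333$)
$\left(\left(\left(-3 + 0\right) + U\right)^{2} - 19\right)^{2} = \left(\left(\left(-3 + 0\right) - \frac{7}{3}\right)^{2} - 19\right)^{2} = \left(\left(-3 - \frac{7}{3}\right)^{2} - 19\right)^{2} = \left(\left(- \frac{16}{3}\right)^{2} - 19\right)^{2} = \left(\frac{256}{9} - 19\right)^{2} = \left(\frac{85}{9}\right)^{2} = \frac{7225}{81}$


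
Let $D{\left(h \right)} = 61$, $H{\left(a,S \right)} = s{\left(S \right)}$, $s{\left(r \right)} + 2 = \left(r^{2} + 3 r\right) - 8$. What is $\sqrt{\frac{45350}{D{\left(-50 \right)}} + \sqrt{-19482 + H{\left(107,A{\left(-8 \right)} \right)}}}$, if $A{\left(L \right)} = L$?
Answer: $\frac{\sqrt{2766350 + 7442 i \sqrt{4863}}}{61} \approx 27.385 + 2.5465 i$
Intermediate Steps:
$s{\left(r \right)} = -10 + r^{2} + 3 r$ ($s{\left(r \right)} = -2 - \left(8 - r^{2} - 3 r\right) = -2 + \left(-8 + r^{2} + 3 r\right) = -10 + r^{2} + 3 r$)
$H{\left(a,S \right)} = -10 + S^{2} + 3 S$
$\sqrt{\frac{45350}{D{\left(-50 \right)}} + \sqrt{-19482 + H{\left(107,A{\left(-8 \right)} \right)}}} = \sqrt{\frac{45350}{61} + \sqrt{-19482 + \left(-10 + \left(-8\right)^{2} + 3 \left(-8\right)\right)}} = \sqrt{45350 \cdot \frac{1}{61} + \sqrt{-19482 - -30}} = \sqrt{\frac{45350}{61} + \sqrt{-19482 + 30}} = \sqrt{\frac{45350}{61} + \sqrt{-19452}} = \sqrt{\frac{45350}{61} + 2 i \sqrt{4863}}$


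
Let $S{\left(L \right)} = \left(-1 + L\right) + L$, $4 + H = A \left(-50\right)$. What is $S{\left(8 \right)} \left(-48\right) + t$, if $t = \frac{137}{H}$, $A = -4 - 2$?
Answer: $- \frac{212983}{296} \approx -719.54$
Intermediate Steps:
$A = -6$ ($A = -4 - 2 = -6$)
$H = 296$ ($H = -4 - -300 = -4 + 300 = 296$)
$S{\left(L \right)} = -1 + 2 L$
$t = \frac{137}{296} \approx 0.46284$
$S{\left(8 \right)} \left(-48\right) + t = \left(-1 + 2 \cdot 8\right) \left(-48\right) + \frac{137}{296} = \left(-1 + 16\right) \left(-48\right) + \frac{137}{296} = 15 \left(-48\right) + \frac{137}{296} = -720 + \frac{137}{296} = - \frac{212983}{296}$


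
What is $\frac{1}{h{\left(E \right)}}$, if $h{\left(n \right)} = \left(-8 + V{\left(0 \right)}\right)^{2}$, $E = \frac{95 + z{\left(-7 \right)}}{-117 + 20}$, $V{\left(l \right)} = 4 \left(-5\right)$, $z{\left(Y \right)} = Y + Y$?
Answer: $\frac{1}{784} \approx 0.0012755$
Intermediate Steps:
$z{\left(Y \right)} = 2 Y$
$V{\left(l \right)} = -20$
$E = - \frac{81}{97}$ ($E = \frac{95 + 2 \left(-7\right)}{-117 + 20} = \frac{95 - 14}{-97} = 81 \left(- \frac{1}{97}\right) = - \frac{81}{97} \approx -0.83505$)
$h{\left(n \right)} = 784$ ($h{\left(n \right)} = \left(-8 - 20\right)^{2} = \left(-28\right)^{2} = 784$)
$\frac{1}{h{\left(E \right)}} = \frac{1}{784}$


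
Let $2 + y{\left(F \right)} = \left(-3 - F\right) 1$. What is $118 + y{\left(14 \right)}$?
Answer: $99$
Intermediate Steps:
$y{\left(F \right)} = -5 - F$ ($y{\left(F \right)} = -2 + \left(-3 - F\right) 1 = -2 - \left(3 + F\right) = -5 - F$)
$118 + y{\left(14 \right)} = 118 - 19 = 99$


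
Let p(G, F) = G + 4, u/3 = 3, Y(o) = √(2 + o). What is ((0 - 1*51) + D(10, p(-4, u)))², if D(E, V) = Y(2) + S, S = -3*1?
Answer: 2704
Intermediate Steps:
u = 9 (u = 3*3 = 9)
S = -3
p(G, F) = 4 + G
D(E, V) = -1 (D(E, V) = √(2 + 2) - 3 = √4 - 3 = 2 - 3 = -1)
((0 - 1*51) + D(10, p(-4, u)))² = ((0 - 1*51) - 1)² = ((0 - 51) - 1)² = (-51 - 1)² = (-52)² = 2704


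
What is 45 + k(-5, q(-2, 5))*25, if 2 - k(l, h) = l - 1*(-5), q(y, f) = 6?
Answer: 95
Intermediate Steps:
k(l, h) = -3 - l (k(l, h) = 2 - (l - 1*(-5)) = 2 - (l + 5) = 2 - (5 + l) = 2 + (-5 - l) = -3 - l)
45 + k(-5, q(-2, 5))*25 = 45 + (-3 - 1*(-5))*25 = 45 + (-3 + 5)*25 = 45 + 2*25 = 45 + 50 = 95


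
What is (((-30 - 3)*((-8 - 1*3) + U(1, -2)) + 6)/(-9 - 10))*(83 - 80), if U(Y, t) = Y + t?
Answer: -1206/19 ≈ -63.474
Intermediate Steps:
(((-30 - 3)*((-8 - 1*3) + U(1, -2)) + 6)/(-9 - 10))*(83 - 80) = (((-30 - 3)*((-8 - 1*3) + (1 - 2)) + 6)/(-9 - 10))*(83 - 80) = ((-33*((-8 - 3) - 1) + 6)/(-19))*3 = ((-33*(-11 - 1) + 6)*(-1/19))*3 = ((-33*(-12) + 6)*(-1/19))*3 = ((396 + 6)*(-1/19))*3 = (402*(-1/19))*3 = -402/19*3 = -1206/19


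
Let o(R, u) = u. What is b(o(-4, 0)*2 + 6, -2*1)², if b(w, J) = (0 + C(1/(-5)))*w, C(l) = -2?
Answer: 144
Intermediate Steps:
b(w, J) = -2*w (b(w, J) = (0 - 2)*w = -2*w)
b(o(-4, 0)*2 + 6, -2*1)² = (-2*(0*2 + 6))² = (-2*(0 + 6))² = (-2*6)² = (-12)² = 144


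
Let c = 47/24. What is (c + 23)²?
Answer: 358801/576 ≈ 622.92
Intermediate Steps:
c = 47/24 (c = 47*(1/24) = 47/24 ≈ 1.9583)
(c + 23)² = (47/24 + 23)² = (599/24)² = 358801/576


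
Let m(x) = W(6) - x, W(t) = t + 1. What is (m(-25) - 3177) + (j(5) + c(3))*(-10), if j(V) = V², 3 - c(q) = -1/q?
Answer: -10285/3 ≈ -3428.3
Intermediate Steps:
W(t) = 1 + t
m(x) = 7 - x (m(x) = (1 + 6) - x = 7 - x)
c(q) = 3 + 1/q (c(q) = 3 - (-1)/q = 3 + 1/q)
(m(-25) - 3177) + (j(5) + c(3))*(-10) = ((7 - 1*(-25)) - 3177) + (5² + (3 + 1/3))*(-10) = ((7 + 25) - 3177) + (25 + (3 + ⅓))*(-10) = (32 - 3177) + (25 + 10/3)*(-10) = -3145 + (85/3)*(-10) = -3145 - 850/3 = -10285/3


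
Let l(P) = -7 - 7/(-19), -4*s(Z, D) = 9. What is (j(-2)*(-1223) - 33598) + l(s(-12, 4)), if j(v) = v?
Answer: -592014/19 ≈ -31159.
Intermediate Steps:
s(Z, D) = -9/4 (s(Z, D) = -¼*9 = -9/4)
l(P) = -126/19 (l(P) = -7 - 7*(-1)/19 = -7 - 1*(-7/19) = -7 + 7/19 = -126/19)
(j(-2)*(-1223) - 33598) + l(s(-12, 4)) = (-2*(-1223) - 33598) - 126/19 = (2446 - 33598) - 126/19 = -31152 - 126/19 = -592014/19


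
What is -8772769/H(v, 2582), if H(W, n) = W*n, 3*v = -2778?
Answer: 8772769/2390932 ≈ 3.6692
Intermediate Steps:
v = -926 (v = (⅓)*(-2778) = -926)
-8772769/H(v, 2582) = -8772769/((-926*2582)) = -8772769/(-2390932) = -8772769*(-1/2390932) = 8772769/2390932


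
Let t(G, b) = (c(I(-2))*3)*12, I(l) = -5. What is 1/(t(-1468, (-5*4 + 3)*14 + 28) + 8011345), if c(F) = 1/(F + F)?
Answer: 5/40056707 ≈ 1.2482e-7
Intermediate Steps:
c(F) = 1/(2*F)
t(G, b) = -18/5 (t(G, b) = (((1/2)/(-5))*3)*12 = (((1/2)*(-1/5))*3)*12 = -1/10*3*12 = -3/10*12 = -18/5)
1/(t(-1468, (-5*4 + 3)*14 + 28) + 8011345) = 1/(-18/5 + 8011345) = 1/(40056707/5) = 5/40056707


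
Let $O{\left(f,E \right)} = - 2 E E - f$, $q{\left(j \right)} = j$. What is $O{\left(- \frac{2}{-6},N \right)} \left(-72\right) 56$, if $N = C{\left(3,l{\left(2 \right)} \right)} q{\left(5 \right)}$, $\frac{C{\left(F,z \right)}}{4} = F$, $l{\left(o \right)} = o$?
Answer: $29031744$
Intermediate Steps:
$C{\left(F,z \right)} = 4 F$
$N = 60$ ($N = 4 \cdot 3 \cdot 5 = 12 \cdot 5 = 60$)
$O{\left(f,E \right)} = - f - 2 E^{2}$ ($O{\left(f,E \right)} = - 2 E^{2} - f = - f - 2 E^{2}$)
$O{\left(- \frac{2}{-6},N \right)} \left(-72\right) 56 = \left(- \frac{-2}{-6} - 2 \cdot 60^{2}\right) \left(-72\right) 56 = \left(- \frac{\left(-2\right) \left(-1\right)}{6} - 7200\right) \left(-72\right) 56 = \left(\left(-1\right) \frac{1}{3} - 7200\right) \left(-72\right) 56 = \left(- \frac{1}{3} - 7200\right) \left(-72\right) 56 = \left(- \frac{21601}{3}\right) \left(-72\right) 56 = 518424 \cdot 56 = 29031744$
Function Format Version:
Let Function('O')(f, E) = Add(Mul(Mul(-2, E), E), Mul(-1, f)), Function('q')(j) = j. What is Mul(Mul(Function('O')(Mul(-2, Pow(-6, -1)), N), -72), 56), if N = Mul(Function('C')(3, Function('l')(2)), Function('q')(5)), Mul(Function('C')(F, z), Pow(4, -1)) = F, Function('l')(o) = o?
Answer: 29031744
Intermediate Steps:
Function('C')(F, z) = Mul(4, F)
N = 60 (N = Mul(Mul(4, 3), 5) = Mul(12, 5) = 60)
Function('O')(f, E) = Add(Mul(-1, f), Mul(-2, Pow(E, 2))) (Function('O')(f, E) = Add(Mul(-2, Pow(E, 2)), Mul(-1, f)) = Add(Mul(-1, f), Mul(-2, Pow(E, 2))))
Mul(Mul(Function('O')(Mul(-2, Pow(-6, -1)), N), -72), 56) = Mul(Mul(Add(Mul(-1, Mul(-2, Pow(-6, -1))), Mul(-2, Pow(60, 2))), -72), 56) = Mul(Mul(Add(Mul(-1, Mul(-2, Rational(-1, 6))), Mul(-2, 3600)), -72), 56) = Mul(Mul(Add(Mul(-1, Rational(1, 3)), -7200), -72), 56) = Mul(Mul(Add(Rational(-1, 3), -7200), -72), 56) = Mul(Mul(Rational(-21601, 3), -72), 56) = Mul(518424, 56) = 29031744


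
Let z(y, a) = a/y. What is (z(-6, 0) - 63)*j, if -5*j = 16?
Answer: 1008/5 ≈ 201.60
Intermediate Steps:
j = -16/5 (j = -⅕*16 = -16/5 ≈ -3.2000)
(z(-6, 0) - 63)*j = (0/(-6) - 63)*(-16/5) = (0*(-⅙) - 63)*(-16/5) = (0 - 63)*(-16/5) = -63*(-16/5) = 1008/5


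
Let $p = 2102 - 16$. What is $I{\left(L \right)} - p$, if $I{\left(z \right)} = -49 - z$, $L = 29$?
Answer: $-2164$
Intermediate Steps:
$p = 2086$
$I{\left(L \right)} - p = \left(-49 - 29\right) - 2086 = -78 - 2086 = -2164$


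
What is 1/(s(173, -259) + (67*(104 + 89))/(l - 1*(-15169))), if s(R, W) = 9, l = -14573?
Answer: 596/18295 ≈ 0.032577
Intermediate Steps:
1/(s(173, -259) + (67*(104 + 89))/(l - 1*(-15169))) = 1/(9 + (67*(104 + 89))/(-14573 - 1*(-15169))) = 1/(9 + (67*193)/(-14573 + 15169)) = 1/(9 + 12931/596) = 1/(18295/596) = 596/18295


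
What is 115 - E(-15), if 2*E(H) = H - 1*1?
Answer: 123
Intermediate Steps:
E(H) = -1/2 + H/2 (E(H) = (H - 1*1)/2 = (H - 1)/2 = (-1 + H)/2 = -1/2 + H/2)
115 - E(-15) = 115 - (-1/2 + (1/2)*(-15)) = 115 - (-1/2 - 15/2) = 115 - 1*(-8) = 115 + 8 = 123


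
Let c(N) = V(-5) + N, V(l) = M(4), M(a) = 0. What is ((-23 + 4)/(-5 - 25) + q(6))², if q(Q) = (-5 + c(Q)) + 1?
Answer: 6241/900 ≈ 6.9344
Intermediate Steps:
V(l) = 0
c(N) = N (c(N) = 0 + N = N)
q(Q) = -4 + Q (q(Q) = (-5 + Q) + 1 = -4 + Q)
((-23 + 4)/(-5 - 25) + q(6))² = ((-23 + 4)/(-5 - 25) + (-4 + 6))² = (-19/(-30) + 2)² = (-19*(-1/30) + 2)² = (19/30 + 2)² = (79/30)² = 6241/900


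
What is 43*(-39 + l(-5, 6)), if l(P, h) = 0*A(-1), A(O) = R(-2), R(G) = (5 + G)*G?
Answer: -1677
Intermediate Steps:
R(G) = G*(5 + G)
A(O) = -6 (A(O) = -2*(5 - 2) = -2*3 = -6)
l(P, h) = 0 (l(P, h) = 0*(-6) = 0)
43*(-39 + l(-5, 6)) = 43*(-39 + 0) = 43*(-39) = -1677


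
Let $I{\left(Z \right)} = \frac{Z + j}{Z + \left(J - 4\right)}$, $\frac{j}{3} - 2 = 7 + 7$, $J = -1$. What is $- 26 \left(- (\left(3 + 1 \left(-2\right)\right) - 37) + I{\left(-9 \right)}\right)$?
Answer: $- \frac{6045}{7} \approx -863.57$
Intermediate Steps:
$j = 48$ ($j = 6 + 3 \left(7 + 7\right) = 6 + 3 \cdot 14 = 6 + 42 = 48$)
$I{\left(Z \right)} = \frac{48 + Z}{-5 + Z}$ ($I{\left(Z \right)} = \frac{Z + 48}{Z - 5} = \frac{48 + Z}{Z - 5} = \frac{48 + Z}{-5 + Z}$)
$- 26 \left(- (\left(3 + 1 \left(-2\right)\right) - 37) + I{\left(-9 \right)}\right) = - 26 \left(- (\left(3 + 1 \left(-2\right)\right) - 37) + \frac{48 - 9}{-5 - 9}\right) = - 26 \left(- (\left(3 - 2\right) - 37) + \frac{1}{-14} \cdot 39\right) = - 26 \left(- (1 - 37) - \frac{39}{14}\right) = - 26 \left(\left(-1\right) \left(-36\right) - \frac{39}{14}\right) = - 26 \left(36 - \frac{39}{14}\right) = \left(-26\right) \frac{465}{14} = - \frac{6045}{7}$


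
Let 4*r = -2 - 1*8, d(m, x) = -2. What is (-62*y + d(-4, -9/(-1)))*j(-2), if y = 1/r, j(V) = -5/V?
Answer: 57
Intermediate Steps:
r = -5/2 (r = (-2 - 1*8)/4 = (-2 - 8)/4 = (¼)*(-10) = -5/2 ≈ -2.5000)
y = -⅖ (y = 1/(-5/2) = -⅖ ≈ -0.40000)
(-62*y + d(-4, -9/(-1)))*j(-2) = (-62*(-⅖) - 2)*(-5/(-2)) = (124/5 - 2)*(-5*(-½)) = (114/5)*(5/2) = 57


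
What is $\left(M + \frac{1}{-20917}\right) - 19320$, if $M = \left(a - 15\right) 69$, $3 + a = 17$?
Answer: $- \frac{405559714}{20917} \approx -19389.0$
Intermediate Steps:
$a = 14$ ($a = -3 + 17 = 14$)
$M = -69$ ($M = \left(14 - 15\right) 69 = \left(-1\right) 69 = -69$)
$\left(M + \frac{1}{-20917}\right) - 19320 = \left(-69 + \frac{1}{-20917}\right) - 19320 = \left(-69 - \frac{1}{20917}\right) - 19320 = - \frac{1443274}{20917} - 19320 = - \frac{405559714}{20917}$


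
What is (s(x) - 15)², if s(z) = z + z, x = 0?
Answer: 225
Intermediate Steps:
s(z) = 2*z
(s(x) - 15)² = (2*0 - 15)² = (0 - 15)² = (-15)² = 225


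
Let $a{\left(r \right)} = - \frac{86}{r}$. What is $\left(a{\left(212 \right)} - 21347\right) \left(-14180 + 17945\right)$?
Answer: $- \frac{8519536125}{106} \approx -8.0373 \cdot 10^{7}$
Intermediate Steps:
$\left(a{\left(212 \right)} - 21347\right) \left(-14180 + 17945\right) = \left(- \frac{86}{212} - 21347\right) \left(-14180 + 17945\right) = \left(\left(-86\right) \frac{1}{212} - 21347\right) 3765 = \left(- \frac{43}{106} - 21347\right) 3765 = \left(- \frac{2262825}{106}\right) 3765 = - \frac{8519536125}{106}$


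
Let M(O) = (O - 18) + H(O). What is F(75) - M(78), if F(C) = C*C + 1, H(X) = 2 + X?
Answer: 5486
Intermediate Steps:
M(O) = -16 + 2*O (M(O) = (O - 18) + (2 + O) = (-18 + O) + (2 + O) = -16 + 2*O)
F(C) = 1 + C**2 (F(C) = C**2 + 1 = 1 + C**2)
F(75) - M(78) = (1 + 75**2) - (-16 + 2*78) = (1 + 5625) - (-16 + 156) = 5626 - 1*140 = 5626 - 140 = 5486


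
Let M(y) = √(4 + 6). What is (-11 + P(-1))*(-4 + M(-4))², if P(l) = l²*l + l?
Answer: -338 + 104*√10 ≈ -9.1231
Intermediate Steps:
P(l) = l + l³ (P(l) = l³ + l = l + l³)
M(y) = √10
(-11 + P(-1))*(-4 + M(-4))² = (-11 + (-1 + (-1)³))*(-4 + √10)² = (-11 + (-1 - 1))*(-4 + √10)² = (-11 - 2)*(-4 + √10)² = -13*(-4 + √10)²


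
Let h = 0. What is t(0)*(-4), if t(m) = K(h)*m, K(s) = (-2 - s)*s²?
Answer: 0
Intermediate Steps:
K(s) = s²*(-2 - s)
t(m) = 0 (t(m) = (0²*(-2 - 1*0))*m = (0*(-2 + 0))*m = (0*(-2))*m = 0*m = 0)
t(0)*(-4) = 0*(-4) = 0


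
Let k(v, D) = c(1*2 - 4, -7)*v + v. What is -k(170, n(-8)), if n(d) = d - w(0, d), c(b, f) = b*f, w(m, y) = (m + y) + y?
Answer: -2550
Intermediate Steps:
w(m, y) = m + 2*y
n(d) = -d (n(d) = d - (0 + 2*d) = d - 2*d = -d)
k(v, D) = 15*v (k(v, D) = ((1*2 - 4)*(-7))*v + v = ((2 - 4)*(-7))*v + v = (-2*(-7))*v + v = 14*v + v = 15*v)
-k(170, n(-8)) = -15*170 = -1*2550 = -2550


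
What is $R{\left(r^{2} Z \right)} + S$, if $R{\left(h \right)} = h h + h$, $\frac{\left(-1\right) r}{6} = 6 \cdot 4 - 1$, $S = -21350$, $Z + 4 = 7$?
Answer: $3264101206$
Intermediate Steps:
$Z = 3$ ($Z = -4 + 7 = 3$)
$r = -138$ ($r = - 6 \left(6 \cdot 4 - 1\right) = - 6 \left(24 - 1\right) = \left(-6\right) 23 = -138$)
$R{\left(h \right)} = h + h^{2}$ ($R{\left(h \right)} = h^{2} + h = h + h^{2}$)
$R{\left(r^{2} Z \right)} + S = \left(-138\right)^{2} \cdot 3 \left(1 + \left(-138\right)^{2} \cdot 3\right) - 21350 = 19044 \cdot 3 \left(1 + 19044 \cdot 3\right) - 21350 = 57132 \left(1 + 57132\right) - 21350 = 57132 \cdot 57133 - 21350 = 3264122556 - 21350 = 3264101206$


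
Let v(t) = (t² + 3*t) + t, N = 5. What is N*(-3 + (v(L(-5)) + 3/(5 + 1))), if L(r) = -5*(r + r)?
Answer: 26975/2 ≈ 13488.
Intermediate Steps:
L(r) = -10*r
v(t) = t² + 4*t
N*(-3 + (v(L(-5)) + 3/(5 + 1))) = 5*(-3 + ((-10*(-5))*(4 - 10*(-5)) + 3/(5 + 1))) = 5*(-3 + (50*(4 + 50) + 3/6)) = 5*(-3 + (50*54 + (⅙)*3)) = 5*(-3 + (2700 + ½)) = 5*(-3 + 5401/2) = 5*(5395/2) = 26975/2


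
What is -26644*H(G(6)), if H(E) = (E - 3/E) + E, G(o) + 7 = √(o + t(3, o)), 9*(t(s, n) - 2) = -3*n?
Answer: 15480164/43 - 2371316*√6/43 ≈ 2.2492e+5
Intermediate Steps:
t(s, n) = 2 - n/3 (t(s, n) = 2 + (-3*n)/9 = 2 - n/3)
G(o) = -7 + √(2 + 2*o/3) (G(o) = -7 + √(o + (2 - o/3)) = -7 + √(2 + 2*o/3))
H(E) = -3/E + 2*E
-26644*H(G(6)) = -26644*(-3/(-7 + √(18 + 6*6)/3) + 2*(-7 + √(18 + 6*6)/3)) = -26644*(-3/(-7 + √(18 + 36)/3) + 2*(-7 + √(18 + 36)/3)) = -26644*(-3/(-7 + √54/3) + 2*(-7 + √54/3)) = -26644*(-3/(-7 + (3*√6)/3) + 2*(-7 + (3*√6)/3)) = -26644*(-3/(-7 + √6) + 2*(-7 + √6)) = -26644*(-3/(-7 + √6) + (-14 + 2*√6)) = -26644*(-14 - 3/(-7 + √6) + 2*√6) = 373016 - 53288*√6 + 79932/(-7 + √6)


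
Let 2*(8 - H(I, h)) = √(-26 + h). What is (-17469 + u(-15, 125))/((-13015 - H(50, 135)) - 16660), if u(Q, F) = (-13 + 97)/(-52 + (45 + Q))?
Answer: 7606803044/12922513439 + 128134*√109/12922513439 ≈ 0.58875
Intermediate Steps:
H(I, h) = 8 - √(-26 + h)/2
u(Q, F) = 84/(-7 + Q)
(-17469 + u(-15, 125))/((-13015 - H(50, 135)) - 16660) = (-17469 + 84/(-7 - 15))/((-13015 - (8 - √(-26 + 135)/2)) - 16660) = (-17469 + 84/(-22))/((-13015 - (8 - √109/2)) - 16660) = (-17469 + 84*(-1/22))/((-13015 + (-8 + √109/2)) - 16660) = (-17469 - 42/11)/((-13023 + √109/2) - 16660) = -192201/(11*(-29683 + √109/2))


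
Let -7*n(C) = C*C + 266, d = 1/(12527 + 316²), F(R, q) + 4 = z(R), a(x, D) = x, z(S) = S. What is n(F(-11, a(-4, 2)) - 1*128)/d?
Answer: -2328013845/7 ≈ -3.3257e+8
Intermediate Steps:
F(R, q) = -4 + R
d = 1/112383 (d = 1/(12527 + 99856) = 1/112383 ≈ 8.8981e-6)
n(C) = -38 - C²/7 (n(C) = -(C*C + 266)/7 = -(C² + 266)/7 = -(266 + C²)/7 = -38 - C²/7)
n(F(-11, a(-4, 2)) - 1*128)/d = (-38 - ((-4 - 11) - 1*128)²/7)/(1/112383) = (-38 - (-15 - 128)²/7)*112383 = (-38 - ⅐*(-143)²)*112383 = (-38 - ⅐*20449)*112383 = (-38 - 20449/7)*112383 = -20715/7*112383 = -2328013845/7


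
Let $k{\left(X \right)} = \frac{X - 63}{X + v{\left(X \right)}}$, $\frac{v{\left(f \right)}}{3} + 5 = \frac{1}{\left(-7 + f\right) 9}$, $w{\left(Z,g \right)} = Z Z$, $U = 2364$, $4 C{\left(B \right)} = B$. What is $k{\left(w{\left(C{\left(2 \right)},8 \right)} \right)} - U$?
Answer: $- \frac{11315049}{4795} \approx -2359.8$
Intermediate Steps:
$C{\left(B \right)} = \frac{B}{4}$
$w{\left(Z,g \right)} = Z^{2}$
$v{\left(f \right)} = -15 + \frac{1}{3 \left(-7 + f\right)}$ ($v{\left(f \right)} = -15 + 3 \frac{1}{\left(-7 + f\right) 9} = -15 + 3 \frac{1}{-7 + f} \frac{1}{9} = -15 + 3 \frac{1}{9 \left(-7 + f\right)} = -15 + \frac{1}{3 \left(-7 + f\right)}$)
$k{\left(X \right)} = \frac{-63 + X}{X + \frac{316 - 45 X}{3 \left(-7 + X\right)}}$ ($k{\left(X \right)} = \frac{X - 63}{X + \frac{316 - 45 X}{3 \left(-7 + X\right)}} = \frac{-63 + X}{X + \frac{316 - 45 X}{3 \left(-7 + X\right)}}$)
$k{\left(w{\left(C{\left(2 \right)},8 \right)} \right)} - U = \frac{3 \left(-63 + \left(\frac{1}{4} \cdot 2\right)^{2}\right) \left(-7 + \left(\frac{1}{4} \cdot 2\right)^{2}\right)}{316 - 45 \left(\frac{1}{4} \cdot 2\right)^{2} + 3 \left(\frac{1}{4} \cdot 2\right)^{2} \left(-7 + \left(\frac{1}{4} \cdot 2\right)^{2}\right)} - 2364 = \frac{3 \left(-63 + \left(\frac{1}{2}\right)^{2}\right) \left(-7 + \left(\frac{1}{2}\right)^{2}\right)}{316 - \frac{45}{4} + \frac{3 \left(-7 + \left(\frac{1}{2}\right)^{2}\right)}{4}} - 2364 = \frac{3 \left(-63 + \frac{1}{4}\right) \left(-7 + \frac{1}{4}\right)}{316 - \frac{45}{4} + 3 \cdot \frac{1}{4} \left(-7 + \frac{1}{4}\right)} - 2364 = 3 \frac{1}{316 - \frac{45}{4} + 3 \cdot \frac{1}{4} \left(- \frac{27}{4}\right)} \left(- \frac{251}{4}\right) \left(- \frac{27}{4}\right) - 2364 = 3 \frac{1}{316 - \frac{45}{4} - \frac{81}{16}} \left(- \frac{251}{4}\right) \left(- \frac{27}{4}\right) - 2364 = 3 \frac{1}{\frac{4795}{16}} \left(- \frac{251}{4}\right) \left(- \frac{27}{4}\right) - 2364 = 3 \cdot \frac{16}{4795} \left(- \frac{251}{4}\right) \left(- \frac{27}{4}\right) - 2364 = \frac{20331}{4795} - 2364 = - \frac{11315049}{4795}$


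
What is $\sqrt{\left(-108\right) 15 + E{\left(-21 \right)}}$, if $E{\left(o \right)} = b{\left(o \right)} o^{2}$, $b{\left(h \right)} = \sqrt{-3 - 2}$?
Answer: $3 \sqrt{-180 + 49 i \sqrt{5}} \approx 11.758 + 41.932 i$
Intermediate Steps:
$b{\left(h \right)} = i \sqrt{5}$ ($b{\left(h \right)} = \sqrt{-5} = i \sqrt{5}$)
$E{\left(o \right)} = i \sqrt{5} o^{2}$
$\sqrt{\left(-108\right) 15 + E{\left(-21 \right)}} = \sqrt{\left(-108\right) 15 + i \sqrt{5} \left(-21\right)^{2}} = \sqrt{-1620 + i \sqrt{5} \cdot 441} = \sqrt{-1620 + 441 i \sqrt{5}}$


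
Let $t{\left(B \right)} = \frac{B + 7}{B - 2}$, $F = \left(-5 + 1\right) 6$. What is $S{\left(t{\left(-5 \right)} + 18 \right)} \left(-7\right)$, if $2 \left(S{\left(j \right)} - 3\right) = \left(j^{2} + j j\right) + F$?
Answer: $- \frac{14935}{7} \approx -2133.6$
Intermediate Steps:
$F = -24$ ($F = \left(-4\right) 6 = -24$)
$t{\left(B \right)} = \frac{7 + B}{-2 + B}$
$S{\left(j \right)} = -9 + j^{2}$ ($S{\left(j \right)} = 3 + \frac{\left(j^{2} + j j\right) - 24}{2} = 3 + \frac{\left(j^{2} + j^{2}\right) - 24}{2} = 3 + \frac{2 j^{2} - 24}{2} = 3 + \frac{-24 + 2 j^{2}}{2} = 3 + \left(-12 + j^{2}\right) = -9 + j^{2}$)
$S{\left(t{\left(-5 \right)} + 18 \right)} \left(-7\right) = \left(-9 + \left(\frac{7 - 5}{-2 - 5} + 18\right)^{2}\right) \left(-7\right) = \left(-9 + \left(\frac{1}{-7} \cdot 2 + 18\right)^{2}\right) \left(-7\right) = \left(-9 + \left(\left(- \frac{1}{7}\right) 2 + 18\right)^{2}\right) \left(-7\right) = \left(-9 + \left(- \frac{2}{7} + 18\right)^{2}\right) \left(-7\right) = \left(-9 + \left(\frac{124}{7}\right)^{2}\right) \left(-7\right) = \left(-9 + \frac{15376}{49}\right) \left(-7\right) = \frac{14935}{49} \left(-7\right) = - \frac{14935}{7}$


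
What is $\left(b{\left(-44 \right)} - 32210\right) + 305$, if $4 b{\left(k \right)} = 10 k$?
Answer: $-32015$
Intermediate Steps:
$b{\left(k \right)} = \frac{5 k}{2}$ ($b{\left(k \right)} = \frac{10 k}{4} = \frac{5 k}{2}$)
$\left(b{\left(-44 \right)} - 32210\right) + 305 = \left(\frac{5}{2} \left(-44\right) - 32210\right) + 305 = \left(-110 - 32210\right) + 305 = -32320 + 305 = -32015$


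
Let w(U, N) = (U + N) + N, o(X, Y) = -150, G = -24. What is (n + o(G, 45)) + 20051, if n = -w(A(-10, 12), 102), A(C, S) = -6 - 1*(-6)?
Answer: 19697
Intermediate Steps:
A(C, S) = 0 (A(C, S) = -6 + 6 = 0)
w(U, N) = U + 2*N (w(U, N) = (N + U) + N = U + 2*N)
n = -204 (n = -(0 + 2*102) = -(0 + 204) = -1*204 = -204)
(n + o(G, 45)) + 20051 = (-204 - 150) + 20051 = -354 + 20051 = 19697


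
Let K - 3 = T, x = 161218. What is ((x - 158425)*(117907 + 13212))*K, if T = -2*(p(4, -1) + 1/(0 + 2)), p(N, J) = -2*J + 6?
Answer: -5127015138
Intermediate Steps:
p(N, J) = 6 - 2*J
T = -17 (T = -2*((6 - 2*(-1)) + 1/(0 + 2)) = -2*((6 + 2) + 1/2) = -2*(8 + ½) = -2*17/2 = -17)
K = -14 (K = 3 - 17 = -14)
((x - 158425)*(117907 + 13212))*K = ((161218 - 158425)*(117907 + 13212))*(-14) = (2793*131119)*(-14) = 366215367*(-14) = -5127015138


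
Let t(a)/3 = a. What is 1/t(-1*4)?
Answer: -1/12 ≈ -0.083333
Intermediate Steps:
t(a) = 3*a
1/t(-1*4) = 1/(3*(-1*4)) = 1/(3*(-4)) = 1/(-12) = -1/12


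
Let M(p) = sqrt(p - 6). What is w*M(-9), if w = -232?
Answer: -232*I*sqrt(15) ≈ -898.53*I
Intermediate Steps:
M(p) = sqrt(-6 + p)
w*M(-9) = -232*sqrt(-6 - 9) = -232*I*sqrt(15)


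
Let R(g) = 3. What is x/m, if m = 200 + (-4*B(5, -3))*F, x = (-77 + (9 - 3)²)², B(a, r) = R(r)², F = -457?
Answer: 1681/16652 ≈ 0.10095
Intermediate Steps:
B(a, r) = 9 (B(a, r) = 3² = 9)
x = 1681 (x = (-77 + 6²)² = (-77 + 36)² = (-41)² = 1681)
m = 16652 (m = 200 - 4*9*(-457) = 200 - 36*(-457) = 200 + 16452 = 16652)
x/m = 1681/16652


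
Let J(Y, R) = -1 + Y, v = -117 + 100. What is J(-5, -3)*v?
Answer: 102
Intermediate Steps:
v = -17
J(-5, -3)*v = (-1 - 5)*(-17) = -6*(-17) = 102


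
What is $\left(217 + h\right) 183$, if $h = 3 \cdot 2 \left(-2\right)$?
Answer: $37515$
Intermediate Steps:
$h = -12$ ($h = 6 \left(-2\right) = -12$)
$\left(217 + h\right) 183 = \left(217 - 12\right) 183 = 205 \cdot 183 = 37515$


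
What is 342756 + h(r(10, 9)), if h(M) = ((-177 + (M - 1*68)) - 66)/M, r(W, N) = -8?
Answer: 2742367/8 ≈ 3.4280e+5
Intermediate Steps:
h(M) = (-311 + M)/M (h(M) = ((-177 + (M - 68)) - 66)/M = ((-177 + (-68 + M)) - 66)/M = ((-245 + M) - 66)/M = (-311 + M)/M)
342756 + h(r(10, 9)) = 342756 + (-311 - 8)/(-8) = 342756 - 1/8*(-319) = 342756 + 319/8 = 2742367/8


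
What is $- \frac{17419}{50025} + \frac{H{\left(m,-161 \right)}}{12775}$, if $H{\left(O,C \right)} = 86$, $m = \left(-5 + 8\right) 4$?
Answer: $- \frac{8729023}{25562775} \approx -0.34147$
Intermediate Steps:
$m = 12$ ($m = 3 \cdot 4 = 12$)
$- \frac{17419}{50025} + \frac{H{\left(m,-161 \right)}}{12775} = - \frac{17419}{50025} + \frac{86}{12775} = - \frac{8729023}{25562775}$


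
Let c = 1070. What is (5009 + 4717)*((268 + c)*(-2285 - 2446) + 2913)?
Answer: -61538006790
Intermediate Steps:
(5009 + 4717)*((268 + c)*(-2285 - 2446) + 2913) = (5009 + 4717)*((268 + 1070)*(-2285 - 2446) + 2913) = 9726*(1338*(-4731) + 2913) = 9726*(-6330078 + 2913) = 9726*(-6327165) = -61538006790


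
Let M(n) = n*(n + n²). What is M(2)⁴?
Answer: 20736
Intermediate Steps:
M(2)⁴ = (2²*(1 + 2))⁴ = (4*3)⁴ = 12⁴ = 20736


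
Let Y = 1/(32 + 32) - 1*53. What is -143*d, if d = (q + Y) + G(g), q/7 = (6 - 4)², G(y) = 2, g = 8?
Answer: 210353/64 ≈ 3286.8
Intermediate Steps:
q = 28 (q = 7*(6 - 4)² = 7*2² = 7*4 = 28)
Y = -3391/64 (Y = 1/64 - 53 = -3391/64 ≈ -52.984)
d = -1471/64 (d = (28 - 3391/64) + 2 = -1599/64 + 2 = -1471/64 ≈ -22.984)
-143*d = -143*(-1471/64) = 210353/64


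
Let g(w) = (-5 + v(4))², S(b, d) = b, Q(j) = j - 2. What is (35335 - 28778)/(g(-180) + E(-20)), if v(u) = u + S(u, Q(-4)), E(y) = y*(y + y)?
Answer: 6557/809 ≈ 8.1051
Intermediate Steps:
Q(j) = -2 + j
E(y) = 2*y² (E(y) = y*(2*y) = 2*y²)
v(u) = 2*u (v(u) = u + u = 2*u)
g(w) = 9 (g(w) = (-5 + 2*4)² = (-5 + 8)² = 3² = 9)
(35335 - 28778)/(g(-180) + E(-20)) = (35335 - 28778)/(9 + 2*(-20)²) = 6557/(9 + 2*400) = 6557/(9 + 800) = 6557/809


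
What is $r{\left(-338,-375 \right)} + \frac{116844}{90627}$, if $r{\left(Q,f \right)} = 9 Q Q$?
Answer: $\frac{31060811912}{30209} \approx 1.0282 \cdot 10^{6}$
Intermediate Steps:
$r{\left(Q,f \right)} = 9 Q^{2}$
$r{\left(-338,-375 \right)} + \frac{116844}{90627} = 9 \left(-338\right)^{2} + \frac{116844}{90627} = 9 \cdot 114244 + 116844 \cdot \frac{1}{90627} = 1028196 + \frac{38948}{30209} = \frac{31060811912}{30209}$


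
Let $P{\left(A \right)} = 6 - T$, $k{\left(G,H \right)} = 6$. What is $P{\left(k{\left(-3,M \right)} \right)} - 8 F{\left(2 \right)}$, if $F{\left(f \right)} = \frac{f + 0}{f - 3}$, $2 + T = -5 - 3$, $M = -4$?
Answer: $32$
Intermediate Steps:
$T = -10$ ($T = -2 - 8 = -10$)
$F{\left(f \right)} = \frac{f}{-3 + f}$
$P{\left(A \right)} = 16$ ($P{\left(A \right)} = 6 - -10 = 6 + 10 = 16$)
$P{\left(k{\left(-3,M \right)} \right)} - 8 F{\left(2 \right)} = 16 - 8 \frac{2}{-3 + 2} = 16 - 8 \frac{2}{-1} = 16 - 8 \cdot 2 \left(-1\right) = 16 - -16 = 16 + 16 = 32$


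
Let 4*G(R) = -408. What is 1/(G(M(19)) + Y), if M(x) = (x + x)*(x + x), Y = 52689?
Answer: 1/52587 ≈ 1.9016e-5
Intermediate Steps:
M(x) = 4*x**2 (M(x) = (2*x)*(2*x) = 4*x**2)
G(R) = -102 (G(R) = (1/4)*(-408) = -102)
1/(G(M(19)) + Y) = 1/(-102 + 52689) = 1/52587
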